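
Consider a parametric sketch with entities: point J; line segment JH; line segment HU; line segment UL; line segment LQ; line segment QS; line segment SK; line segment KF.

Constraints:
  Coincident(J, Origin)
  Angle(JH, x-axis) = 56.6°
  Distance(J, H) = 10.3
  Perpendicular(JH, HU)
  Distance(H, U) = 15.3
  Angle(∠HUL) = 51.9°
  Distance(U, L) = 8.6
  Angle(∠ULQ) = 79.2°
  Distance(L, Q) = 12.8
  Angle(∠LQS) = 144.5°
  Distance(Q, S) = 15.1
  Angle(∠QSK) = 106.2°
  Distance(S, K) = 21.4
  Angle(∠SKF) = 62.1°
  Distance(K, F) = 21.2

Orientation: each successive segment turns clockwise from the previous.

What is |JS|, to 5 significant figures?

28.206

∠ULQ = 79.2° gives LQ at 97.700° from the x-axis; with |LQ| = 12.8, Q = (8.5725, 10.132). ∠LQS = 144.5° gives QS at 62.200° from the x-axis; with |QS| = 15.1, S = (15.615, 23.490). Then |JS| = |S − J| = 28.206.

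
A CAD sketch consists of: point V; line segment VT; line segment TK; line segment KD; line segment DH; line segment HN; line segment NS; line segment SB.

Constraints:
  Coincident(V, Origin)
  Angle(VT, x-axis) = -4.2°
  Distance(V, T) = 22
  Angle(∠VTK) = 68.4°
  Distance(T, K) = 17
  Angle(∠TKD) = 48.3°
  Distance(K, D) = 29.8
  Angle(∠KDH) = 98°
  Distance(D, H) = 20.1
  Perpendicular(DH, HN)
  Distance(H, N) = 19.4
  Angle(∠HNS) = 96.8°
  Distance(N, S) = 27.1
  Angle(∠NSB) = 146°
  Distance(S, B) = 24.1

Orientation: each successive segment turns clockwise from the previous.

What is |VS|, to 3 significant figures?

15.1

V is at the origin; VT runs at -4.2° with length 22.0, so T = (21.9, -1.61). ∠VTK = 68.4° gives TK at -116° from the x-axis; with |TK| = 17.0, K = (14.5, -16.9). ∠TKD = 48.3° gives KD at 112° from the x-axis; with |KD| = 29.8, D = (3.14, 10.6). ∠KDH = 98.0° gives DH at 30.5° from the x-axis; with |DH| = 20.1, H = (20.5, 20.8). DH ⟂ HN, so HN runs at -59.5°; with |HN| = 19.4, N = (30.3, 4.10). ∠HNS = 96.8° gives NS at -143° from the x-axis; with |NS| = 27.1, S = (8.75, -12.3). Then |VS| = |S − V| = 15.1.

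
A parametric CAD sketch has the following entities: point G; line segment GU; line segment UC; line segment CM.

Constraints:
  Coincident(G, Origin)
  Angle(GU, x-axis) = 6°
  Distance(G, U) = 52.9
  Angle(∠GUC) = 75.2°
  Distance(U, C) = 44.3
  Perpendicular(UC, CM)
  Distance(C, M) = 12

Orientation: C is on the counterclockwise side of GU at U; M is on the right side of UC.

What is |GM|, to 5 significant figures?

70.250

G is at the origin; GU runs at 6.0° with length 52.9, so U = 52.9·(cos 6.0°, sin 6.0°) = (52.610, 5.5296). ∠GUC = 75.2°, so UC runs at 6.0° + (180° − 75.2°) = 110.80° from the x-axis; with |UC| = 44.3, C = U + 44.3·(cos 110.80°, sin 110.80°) = (36.879, 46.942). UC ⟂ CM; with |CM| = 12.0 on the right of UC, M = C + 12.0·(0.93483, 0.35511) = (48.097, 51.204). Then |GM| = |M − G| = 70.250.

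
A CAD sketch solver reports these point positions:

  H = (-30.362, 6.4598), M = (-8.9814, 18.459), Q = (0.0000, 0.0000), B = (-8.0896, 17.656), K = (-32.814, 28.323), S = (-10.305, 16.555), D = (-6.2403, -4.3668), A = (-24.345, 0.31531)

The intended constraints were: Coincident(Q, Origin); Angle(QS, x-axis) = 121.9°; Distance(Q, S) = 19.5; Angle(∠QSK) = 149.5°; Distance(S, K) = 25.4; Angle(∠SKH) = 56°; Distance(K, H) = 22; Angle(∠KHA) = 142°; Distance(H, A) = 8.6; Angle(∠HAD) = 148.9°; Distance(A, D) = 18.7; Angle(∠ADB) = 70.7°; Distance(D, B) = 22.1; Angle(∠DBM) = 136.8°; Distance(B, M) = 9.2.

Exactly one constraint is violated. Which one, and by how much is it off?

Distance(B, M) = 9.2 — off by 8.00.

Q = (0.00, 0.00) ✓; QS at 121.9° ✓; |QS| = 19.50 ✓; ∠QSK = 149.5° ✓; |SK| = 25.40 ✓; ∠SKH = 56.00° ✓; |KH| = 22.00 ✓; ∠KHA = 142.0° ✓; |HA| = 8.600 ✓; ∠HAD = 148.9° ✓; |AD| = 18.70 ✓; ∠ADB = 70.70° ✓; |DB| = 22.10 ✓; ∠DBM = 136.8° ✓; |BM| = 1.200 ✗.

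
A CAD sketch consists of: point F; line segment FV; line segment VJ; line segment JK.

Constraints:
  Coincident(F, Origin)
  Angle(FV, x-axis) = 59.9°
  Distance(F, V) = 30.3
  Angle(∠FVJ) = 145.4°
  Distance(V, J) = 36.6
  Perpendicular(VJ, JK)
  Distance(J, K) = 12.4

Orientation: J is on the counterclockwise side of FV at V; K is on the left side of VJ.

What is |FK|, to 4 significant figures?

61.73

F is at the origin; FV runs at 59.9° with length 30.3, so V = 30.3·(cos 59.9°, sin 59.9°) = (15.20, 26.21). ∠FVJ = 145.4°, so VJ runs at 59.9° + (180° − 145.4°) = 94.50° from the x-axis; with |VJ| = 36.6, J = V + 36.6·(cos 94.50°, sin 94.50°) = (12.32, 62.70). VJ is perpendicular to JK; with |JK| = 12.4 on the left of VJ, K = J + 12.4·(-0.9969, -0.07846) = (-0.03760, 61.73). Then |FK| = |K − F| = 61.73.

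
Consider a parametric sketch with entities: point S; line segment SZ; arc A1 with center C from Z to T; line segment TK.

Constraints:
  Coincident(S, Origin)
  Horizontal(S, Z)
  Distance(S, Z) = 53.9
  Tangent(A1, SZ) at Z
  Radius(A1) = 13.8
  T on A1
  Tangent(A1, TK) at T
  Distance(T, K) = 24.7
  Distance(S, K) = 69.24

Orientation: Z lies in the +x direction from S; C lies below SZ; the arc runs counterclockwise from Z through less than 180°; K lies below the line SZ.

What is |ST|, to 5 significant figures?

47.062

S is at the origin; S and Z share the same y with |SZ| = 53.9 and Z on the +x side, so Z = (53.900, 0.0000). Since A1 is tangent to SZ there, CZ ⟂ SZ, so C = Z + (0, -13.8) = (53.900, -13.800). Since CT ⟂ TK (tangency), |CK| = √(13.8² + 24.7²) = 28.294 regardless of where T sits on A1. So K lies on both circle(S, 69.24) and circle(C, 28.294); the below-SZ intersection is K = (54.992, -42.073). T is the foot of the tangent from K: T = (42.121, -20.991).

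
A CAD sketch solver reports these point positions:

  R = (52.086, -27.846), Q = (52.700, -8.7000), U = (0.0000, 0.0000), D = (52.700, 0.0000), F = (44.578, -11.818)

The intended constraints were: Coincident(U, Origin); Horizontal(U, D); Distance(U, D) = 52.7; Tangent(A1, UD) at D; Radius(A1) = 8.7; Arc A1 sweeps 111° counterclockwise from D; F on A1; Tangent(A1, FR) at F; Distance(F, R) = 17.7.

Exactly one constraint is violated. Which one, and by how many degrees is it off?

Tangent(A1, FR) at F — off by 4.10°.

U = (0.00, 0.00) ✓; U.y = 0.00, D.y = 0.00 ✓; |UD| = 52.70 ✓; ∠(QD, DU) = 90.00° ✓; |QD| = 8.700 ✓; bearing(Q→F) − bearing(Q→D) = 111.0° ✓; |QF| = 8.700 ✓; ∠(QF, FR) = 85.90° ✗; |FR| = 17.70 ✓.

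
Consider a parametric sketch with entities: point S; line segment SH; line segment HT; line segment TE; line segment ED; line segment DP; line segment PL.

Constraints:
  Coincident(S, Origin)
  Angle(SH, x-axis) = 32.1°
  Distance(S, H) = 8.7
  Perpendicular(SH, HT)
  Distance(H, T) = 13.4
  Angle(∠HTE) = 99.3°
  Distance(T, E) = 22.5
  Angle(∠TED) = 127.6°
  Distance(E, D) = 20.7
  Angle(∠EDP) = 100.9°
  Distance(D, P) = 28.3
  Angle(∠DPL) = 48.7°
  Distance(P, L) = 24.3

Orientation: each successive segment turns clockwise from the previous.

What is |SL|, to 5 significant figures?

7.0059

S is at the origin; SH runs at 32.1° with length 8.7, so H = (7.3700, 4.6232). SH is perpendicular to HT, so HT runs at -57.900°; with |HT| = 13.4, T = (14.491, -6.7283). ∠HTE = 99.3° gives TE at -138.60° from the x-axis; with |TE| = 22.5, E = (-2.3868, -21.608). ∠TED = 127.6° gives ED at 169.00° from the x-axis; with |ED| = 20.7, D = (-22.706, -17.658). ∠EDP = 100.9° gives DP at 89.900° from the x-axis; with |DP| = 28.3, P = (-22.657, 10.642). ∠DPL = 48.7° gives PL at -41.400° from the x-axis; with |PL| = 24.3, L = (-4.4294, -5.4280). Then |SL| = |L − S| = 7.0059.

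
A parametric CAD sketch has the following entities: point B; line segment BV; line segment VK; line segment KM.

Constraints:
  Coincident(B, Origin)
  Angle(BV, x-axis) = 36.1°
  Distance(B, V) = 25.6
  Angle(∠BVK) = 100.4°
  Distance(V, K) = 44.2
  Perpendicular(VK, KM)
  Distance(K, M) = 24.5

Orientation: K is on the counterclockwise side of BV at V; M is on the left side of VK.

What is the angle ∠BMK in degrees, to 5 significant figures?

90.797°

B is at the origin; BV runs at 36.1° with length 25.6, so V = 25.6·(cos 36.1°, sin 36.1°) = (20.685, 15.083). ∠BVK = 100.4°, so VK runs at 36.1° + (180° − 100.4°) = 115.70° from the x-axis; with |VK| = 44.2, K = V + 44.2·(cos 115.70°, sin 115.70°) = (1.5168, 54.911). VK is perpendicular to KM; with |KM| = 24.5 on the left of VK, M = K + 24.5·(-0.90108, -0.43366) = (-20.560, 44.286). Then cos ∠BMK = MB·MK / (|MB||MK|), giving 90.797°.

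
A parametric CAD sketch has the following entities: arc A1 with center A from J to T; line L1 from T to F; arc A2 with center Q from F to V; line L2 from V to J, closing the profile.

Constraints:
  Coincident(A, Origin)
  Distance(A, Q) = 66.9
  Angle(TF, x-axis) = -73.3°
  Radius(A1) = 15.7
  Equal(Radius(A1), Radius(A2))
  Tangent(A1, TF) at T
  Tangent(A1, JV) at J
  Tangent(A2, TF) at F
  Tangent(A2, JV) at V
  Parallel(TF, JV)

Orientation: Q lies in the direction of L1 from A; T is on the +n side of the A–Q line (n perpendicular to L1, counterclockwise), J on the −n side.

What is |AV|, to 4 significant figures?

68.72

The slot axis is L1's direction at -73.3°, so u = (cos -73.3°, sin -73.3°) = (0.2874, -0.9578) and n = (−sin -73.3°, cos -73.3°) = (0.9578, 0.2874). A is at the origin and Q lies 66.9 along u from A, so Q = 66.9·u = (19.22, -64.08). Tangency of A1 to both parallel lines with radius 15.7 puts T and J at A ± 15.7·n: T = (15.04, 4.512), J = (-15.04, -4.512). Equal radii place F and V the same way about Q: F = Q + 15.7·n = (34.26, -59.57), V = Q − 15.7·n = (4.187, -68.59). Then |AV| = |V − A| = 68.72.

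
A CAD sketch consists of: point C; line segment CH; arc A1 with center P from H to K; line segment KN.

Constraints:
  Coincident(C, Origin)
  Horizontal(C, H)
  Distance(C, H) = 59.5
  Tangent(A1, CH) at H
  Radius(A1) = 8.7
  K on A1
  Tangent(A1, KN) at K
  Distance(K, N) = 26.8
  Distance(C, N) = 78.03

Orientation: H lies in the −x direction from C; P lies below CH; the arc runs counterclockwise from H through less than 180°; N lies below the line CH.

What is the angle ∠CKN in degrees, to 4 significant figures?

100.2°

C is at the origin; C and H share the same y with |CH| = 59.5 and H on the −x side, so H = (-59.50, 0.000). Since A1 is tangent to CH there, PH ⟂ CH, so P = H + (0, -8.7) = (-59.50, -8.700). Since PK ⟂ KN (tangency), |PN| = √(8.7² + 26.8²) = 28.18 regardless of where K sits on A1. So N lies on both circle(C, 78.03) and circle(P, 28.18); the below-CH intersection is N = (-69.77, -34.94). K is the foot of the tangent from N: K = (-68.18, -8.185).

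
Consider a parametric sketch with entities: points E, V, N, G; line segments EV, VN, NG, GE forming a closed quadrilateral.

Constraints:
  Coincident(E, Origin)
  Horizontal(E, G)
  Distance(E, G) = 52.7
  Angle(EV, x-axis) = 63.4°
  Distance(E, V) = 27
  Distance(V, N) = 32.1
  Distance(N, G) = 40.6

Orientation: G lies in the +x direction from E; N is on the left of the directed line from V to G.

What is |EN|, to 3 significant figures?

56.2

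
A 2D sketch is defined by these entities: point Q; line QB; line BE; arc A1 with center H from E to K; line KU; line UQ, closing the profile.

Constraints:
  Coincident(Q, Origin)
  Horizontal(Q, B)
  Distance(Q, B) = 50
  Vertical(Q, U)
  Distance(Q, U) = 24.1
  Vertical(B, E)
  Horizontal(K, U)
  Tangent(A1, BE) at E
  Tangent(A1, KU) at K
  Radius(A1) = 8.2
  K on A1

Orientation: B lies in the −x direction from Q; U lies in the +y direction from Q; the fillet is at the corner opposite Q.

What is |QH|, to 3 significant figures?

44.7

Q and U share the same x with |QU| = 24.1 and U on the +y side, so U = (0.00, 24.1). The virtual corner opposite Q is at (-50.0, 24.1). A1 meets BE tangentially, so HE is at right angles to BE and since A1 is tangent to KU there, HK ⟂ KU, with radius 8.2, so the center H sits 8.2 in from both sides at H = (-41.8, 15.9). Then |QH| = |H − Q| = 44.7.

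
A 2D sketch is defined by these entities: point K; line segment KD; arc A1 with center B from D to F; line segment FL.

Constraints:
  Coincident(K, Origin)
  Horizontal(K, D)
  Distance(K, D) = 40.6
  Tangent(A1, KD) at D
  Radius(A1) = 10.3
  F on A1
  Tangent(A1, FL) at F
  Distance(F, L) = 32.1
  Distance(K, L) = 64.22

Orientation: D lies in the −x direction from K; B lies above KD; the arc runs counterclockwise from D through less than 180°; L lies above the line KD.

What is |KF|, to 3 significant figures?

35.2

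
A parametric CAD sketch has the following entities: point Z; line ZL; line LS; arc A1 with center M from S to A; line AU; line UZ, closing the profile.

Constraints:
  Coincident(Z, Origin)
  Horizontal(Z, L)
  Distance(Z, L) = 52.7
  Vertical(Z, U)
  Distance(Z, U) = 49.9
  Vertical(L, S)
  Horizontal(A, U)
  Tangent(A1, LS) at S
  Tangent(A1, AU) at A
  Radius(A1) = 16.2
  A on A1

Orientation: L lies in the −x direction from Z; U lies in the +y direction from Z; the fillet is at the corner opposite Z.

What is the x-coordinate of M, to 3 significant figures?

-36.5

Z is at the origin; ZL is horizontal with |ZL| = 52.7 and L on the −x side, so L = (-52.7, 0.00). ZU is vertical with |ZU| = 49.9 and U on the +y side, so U = (0.00, 49.9). The virtual corner opposite Z is at (-52.7, 49.9). The tangent condition forces MS to be normal to LS and since A1 is tangent to AU there, MA ⟂ AU, with radius 16.2, so the center M sits 16.2 in from both sides at M = (-36.5, 33.7). So M.x = -36.5.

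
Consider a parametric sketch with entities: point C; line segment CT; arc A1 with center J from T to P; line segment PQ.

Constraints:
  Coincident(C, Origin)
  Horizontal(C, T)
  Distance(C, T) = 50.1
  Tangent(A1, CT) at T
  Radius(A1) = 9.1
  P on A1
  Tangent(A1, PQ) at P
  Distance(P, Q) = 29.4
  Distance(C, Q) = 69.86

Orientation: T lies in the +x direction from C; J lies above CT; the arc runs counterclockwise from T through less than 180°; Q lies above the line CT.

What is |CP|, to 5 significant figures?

59.942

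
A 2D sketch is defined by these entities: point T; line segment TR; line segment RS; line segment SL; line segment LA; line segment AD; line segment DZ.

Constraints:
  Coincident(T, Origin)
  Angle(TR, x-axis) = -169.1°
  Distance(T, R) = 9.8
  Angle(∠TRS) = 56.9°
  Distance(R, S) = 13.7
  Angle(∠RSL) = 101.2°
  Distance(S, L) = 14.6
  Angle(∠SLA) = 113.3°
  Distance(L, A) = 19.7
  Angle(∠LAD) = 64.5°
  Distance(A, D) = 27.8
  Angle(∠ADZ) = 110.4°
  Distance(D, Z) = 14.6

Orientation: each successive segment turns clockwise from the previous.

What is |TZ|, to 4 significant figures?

17.67

T is at the origin; TR runs at -169.1° with length 9.8, so R = (-9.623, -1.853). ∠TRS = 56.9° gives RS at 67.80° from the x-axis; with |RS| = 13.7, S = (-4.447, 10.83). ∠RSL = 101.2° gives SL at -11.00° from the x-axis; with |SL| = 14.6, L = (9.885, 8.045). ∠SLA = 113.3° gives LA at -77.70° from the x-axis; with |LA| = 19.7, A = (14.08, -11.20). ∠LAD = 64.5° gives AD at 166.8° from the x-axis; with |AD| = 27.8, D = (-12.98, -4.854). ∠ADZ = 110.4° gives DZ at 97.20° from the x-axis; with |DZ| = 14.6, Z = (-14.81, 9.631). Then |TZ| = |Z − T| = 17.67.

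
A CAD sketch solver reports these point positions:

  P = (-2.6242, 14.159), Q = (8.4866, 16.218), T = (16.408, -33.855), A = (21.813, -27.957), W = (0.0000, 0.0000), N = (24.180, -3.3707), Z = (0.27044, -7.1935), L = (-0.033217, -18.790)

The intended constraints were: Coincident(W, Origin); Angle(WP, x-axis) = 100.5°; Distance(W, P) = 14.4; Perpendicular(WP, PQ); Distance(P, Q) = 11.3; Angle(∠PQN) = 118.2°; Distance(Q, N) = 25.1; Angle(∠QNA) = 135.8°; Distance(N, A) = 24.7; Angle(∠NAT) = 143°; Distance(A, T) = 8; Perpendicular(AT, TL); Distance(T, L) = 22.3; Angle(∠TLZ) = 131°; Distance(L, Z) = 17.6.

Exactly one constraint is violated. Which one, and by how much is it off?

Distance(L, Z) = 17.6 — off by 6.00.

W = (0.00, 0.00) ✓; WP at 100.5° ✓; |WP| = 14.40 ✓; ∠(WP, PQ) = 90.00° ✓; |PQ| = 11.30 ✓; ∠PQN = 118.2° ✓; |QN| = 25.10 ✓; ∠QNA = 135.8° ✓; |NA| = 24.70 ✓; ∠NAT = 143.0° ✓; |AT| = 8.000 ✓; ∠(AT, TL) = 90.00° ✓; |TL| = 22.30 ✓; ∠TLZ = 131.0° ✓; |LZ| = 11.60 ✗.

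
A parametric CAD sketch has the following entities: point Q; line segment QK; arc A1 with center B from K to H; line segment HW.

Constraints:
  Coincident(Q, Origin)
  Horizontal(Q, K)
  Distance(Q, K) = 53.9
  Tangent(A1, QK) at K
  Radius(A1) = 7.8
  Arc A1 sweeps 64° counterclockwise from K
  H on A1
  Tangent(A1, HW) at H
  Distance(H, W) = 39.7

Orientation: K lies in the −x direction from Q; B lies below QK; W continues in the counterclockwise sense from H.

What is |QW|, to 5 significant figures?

87.966

Q is at the origin; QK is horizontal with |QK| = 53.9 and K on the −x side, so K = (-53.900, 0.0000). A1 meets QK tangentially, so BK is at right angles to QK, so B = K + (0, -7.8) = (-53.900, -7.8000). On A1, K sits at bearing 90° from B; a 64° counterclockwise sweep puts H at bearing 154°, so H = B + 7.8·(cos 154°, sin 154°) = (-60.911, -4.3807). The tangent condition forces BH to be normal to HW, so HW runs along (−sin 154°, cos 154°); with |HW| = 39.7, W = (-78.314, -40.063). Then |QW| = |W − Q| = 87.966.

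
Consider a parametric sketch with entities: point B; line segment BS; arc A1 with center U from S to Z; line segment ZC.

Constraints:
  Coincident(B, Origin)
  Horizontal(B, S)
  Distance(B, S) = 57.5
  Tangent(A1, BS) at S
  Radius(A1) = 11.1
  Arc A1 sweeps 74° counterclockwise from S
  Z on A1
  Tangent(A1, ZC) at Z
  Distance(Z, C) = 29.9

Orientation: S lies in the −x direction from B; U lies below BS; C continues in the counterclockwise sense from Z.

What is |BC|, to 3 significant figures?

84.8

B is at the origin; BS is horizontal with |BS| = 57.5 and S on the −x side, so S = (-57.5, 0.00). Tangency of A1 to BS means the radius US is perpendicular to BS, so U = S + (0, -11.1) = (-57.5, -11.1). On A1, S sits at bearing 90° from U; a 74° counterclockwise sweep puts Z at bearing 164°, so Z = U + 11.1·(cos 164°, sin 164°) = (-68.2, -8.04). A1 meets ZC tangentially, so UZ is at right angles to ZC, so ZC runs along (−sin 164°, cos 164°); with |ZC| = 29.9, C = (-76.4, -36.8). Then |BC| = |C − B| = 84.8.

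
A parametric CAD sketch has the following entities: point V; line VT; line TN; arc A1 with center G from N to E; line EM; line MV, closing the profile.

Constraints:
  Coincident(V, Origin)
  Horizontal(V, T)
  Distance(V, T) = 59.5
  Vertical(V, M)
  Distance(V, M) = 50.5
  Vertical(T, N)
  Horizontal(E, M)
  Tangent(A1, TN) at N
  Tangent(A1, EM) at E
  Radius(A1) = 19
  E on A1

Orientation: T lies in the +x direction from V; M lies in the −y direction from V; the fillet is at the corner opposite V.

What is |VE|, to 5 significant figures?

64.734

V is at the origin; V and T share the same y with |VT| = 59.5 and T on the +x side, so T = (59.500, 0.0000). VM is vertical with |VM| = 50.5 and M on the −y side, so M = (0.0000, -50.500). The virtual corner opposite V is at (59.500, -50.500). Tangency of A1 to TN means the radius GN is perpendicular to TN and the tangent condition forces GE to be normal to EM, with radius 19.0, so the center G sits 19.0 in from both sides at G = (40.500, -31.500). That places the tangent points at N = (59.500, -31.500) on TN and E = (40.500, -50.500) on EM. Then |VE| = |E − V| = 64.734.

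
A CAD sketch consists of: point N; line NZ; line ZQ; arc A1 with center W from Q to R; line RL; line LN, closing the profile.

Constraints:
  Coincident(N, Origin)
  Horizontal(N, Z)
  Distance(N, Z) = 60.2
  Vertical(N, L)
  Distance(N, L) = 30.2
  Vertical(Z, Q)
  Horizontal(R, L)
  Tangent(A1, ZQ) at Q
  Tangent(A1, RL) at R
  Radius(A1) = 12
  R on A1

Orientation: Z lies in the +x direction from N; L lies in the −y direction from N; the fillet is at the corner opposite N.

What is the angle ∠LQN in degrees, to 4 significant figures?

28.09°

N is at the origin; N and Z share the same y with |NZ| = 60.2 and Z on the +x side, so Z = (60.20, 0.000). N and L share the same x with |NL| = 30.2 and L on the −y side, so L = (0.000, -30.20). The virtual corner opposite N is at (60.20, -30.20). Tangency of A1 to ZQ means the radius WQ is perpendicular to ZQ and A1 meets RL tangentially, so WR is at right angles to RL, with radius 12.0, so the center W sits 12.0 in from both sides at W = (48.20, -18.20). That places the tangent points at Q = (60.20, -18.20) on ZQ and R = (48.20, -30.20) on RL. Then cos ∠LQN = QL·QN / (|QL||QN|), giving 28.09°.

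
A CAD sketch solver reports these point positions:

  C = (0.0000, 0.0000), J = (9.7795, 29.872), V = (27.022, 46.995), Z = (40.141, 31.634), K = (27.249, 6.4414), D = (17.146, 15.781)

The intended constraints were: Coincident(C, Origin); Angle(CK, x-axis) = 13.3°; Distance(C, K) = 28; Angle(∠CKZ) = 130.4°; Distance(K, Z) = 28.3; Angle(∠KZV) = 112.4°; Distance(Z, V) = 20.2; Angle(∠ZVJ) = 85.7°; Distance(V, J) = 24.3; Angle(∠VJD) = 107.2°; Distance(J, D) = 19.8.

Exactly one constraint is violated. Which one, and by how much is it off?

Distance(J, D) = 19.8 — off by 3.90.

C = (0.00, 0.00) ✓; CK at 13.30° ✓; |CK| = 28.00 ✓; ∠CKZ = 130.4° ✓; |KZ| = 28.30 ✓; ∠KZV = 112.4° ✓; |ZV| = 20.20 ✓; ∠ZVJ = 85.70° ✓; |VJ| = 24.30 ✓; ∠VJD = 107.2° ✓; |JD| = 15.90 ✗.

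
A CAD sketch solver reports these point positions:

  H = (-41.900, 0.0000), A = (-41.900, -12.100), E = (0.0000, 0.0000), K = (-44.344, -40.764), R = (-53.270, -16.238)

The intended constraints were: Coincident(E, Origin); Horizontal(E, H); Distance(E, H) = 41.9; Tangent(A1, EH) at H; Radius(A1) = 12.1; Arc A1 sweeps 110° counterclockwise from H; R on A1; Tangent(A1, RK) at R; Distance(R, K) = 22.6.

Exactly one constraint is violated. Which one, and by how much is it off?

Distance(R, K) = 22.6 — off by 3.50.

E = (0.00, 0.00) ✓; E.y = 0.00, H.y = 0.00 ✓; |EH| = 41.90 ✓; ∠(AH, HE) = 90.00° ✓; |AH| = 12.10 ✓; bearing(A→R) − bearing(A→H) = 110.0° ✓; |AR| = 12.10 ✓; ∠(AR, RK) = 90.00° ✓; |RK| = 26.10 ✗.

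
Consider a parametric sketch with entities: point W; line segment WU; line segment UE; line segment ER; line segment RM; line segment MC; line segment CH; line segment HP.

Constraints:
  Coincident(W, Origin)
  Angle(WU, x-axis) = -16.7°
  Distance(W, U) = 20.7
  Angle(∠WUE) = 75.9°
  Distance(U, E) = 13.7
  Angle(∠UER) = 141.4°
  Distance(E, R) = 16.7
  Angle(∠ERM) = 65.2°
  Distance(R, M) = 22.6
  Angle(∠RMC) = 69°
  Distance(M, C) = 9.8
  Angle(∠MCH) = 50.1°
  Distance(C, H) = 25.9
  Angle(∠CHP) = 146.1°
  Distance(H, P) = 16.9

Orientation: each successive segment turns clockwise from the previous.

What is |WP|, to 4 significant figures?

35.17

∠MCH = 50.1° gives CH at -155.1° from the x-axis; with |CH| = 25.9, H = (-15.79, -16.13). ∠CHP = 146.1° gives HP at 171.0° from the x-axis; with |HP| = 16.9, P = (-32.48, -13.49). Then |WP| = |P − W| = 35.17.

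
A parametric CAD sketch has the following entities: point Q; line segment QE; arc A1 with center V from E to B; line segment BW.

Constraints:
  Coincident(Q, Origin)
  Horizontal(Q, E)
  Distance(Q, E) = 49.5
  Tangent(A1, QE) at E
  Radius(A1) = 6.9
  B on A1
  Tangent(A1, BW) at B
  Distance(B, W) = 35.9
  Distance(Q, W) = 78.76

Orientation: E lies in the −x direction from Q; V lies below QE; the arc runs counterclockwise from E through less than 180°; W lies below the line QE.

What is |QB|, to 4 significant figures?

56.09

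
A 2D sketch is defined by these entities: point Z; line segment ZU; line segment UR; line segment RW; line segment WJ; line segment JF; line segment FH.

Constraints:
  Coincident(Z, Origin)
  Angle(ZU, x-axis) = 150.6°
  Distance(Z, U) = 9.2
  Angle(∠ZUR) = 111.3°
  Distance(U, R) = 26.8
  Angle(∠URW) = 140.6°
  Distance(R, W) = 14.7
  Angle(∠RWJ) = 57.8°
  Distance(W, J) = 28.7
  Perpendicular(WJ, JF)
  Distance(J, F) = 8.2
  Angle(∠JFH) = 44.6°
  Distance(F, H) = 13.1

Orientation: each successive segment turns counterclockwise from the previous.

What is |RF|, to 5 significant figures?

21.293

∠RWJ = 57.8° gives WJ at 20.900° from the x-axis; with |WJ| = 28.7, J = (-4.8228, -16.635). The perpendicularity gives JF at right angles to WJ, so JF runs at 110.90°; with |JF| = 8.2, F = (-7.7481, -8.9745). Then |RF| = |F − R| = 21.293.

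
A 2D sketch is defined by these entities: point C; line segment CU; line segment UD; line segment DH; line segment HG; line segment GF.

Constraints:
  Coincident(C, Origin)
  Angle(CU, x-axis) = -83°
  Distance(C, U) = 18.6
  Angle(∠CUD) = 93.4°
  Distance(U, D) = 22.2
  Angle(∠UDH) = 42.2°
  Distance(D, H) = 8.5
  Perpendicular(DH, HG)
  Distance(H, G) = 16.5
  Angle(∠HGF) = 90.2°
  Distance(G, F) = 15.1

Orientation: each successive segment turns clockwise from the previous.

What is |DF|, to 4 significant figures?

17.82

C is at the origin; CU runs at -83.0° with length 18.6, so U = (2.267, -18.46). ∠CUD = 93.4° gives UD at -169.6° from the x-axis; with |UD| = 22.2, D = (-19.57, -22.47). ∠UDH = 42.2° gives DH at 52.60° from the x-axis; with |DH| = 8.5, H = (-14.41, -15.72). DH is perpendicular to HG, so HG runs at -37.40°; with |HG| = 16.5, G = (-1.298, -25.74). ∠HGF = 90.2° gives GF at -127.2° from the x-axis; with |GF| = 15.1, F = (-10.43, -37.77). Then |DF| = |F − D| = 17.82.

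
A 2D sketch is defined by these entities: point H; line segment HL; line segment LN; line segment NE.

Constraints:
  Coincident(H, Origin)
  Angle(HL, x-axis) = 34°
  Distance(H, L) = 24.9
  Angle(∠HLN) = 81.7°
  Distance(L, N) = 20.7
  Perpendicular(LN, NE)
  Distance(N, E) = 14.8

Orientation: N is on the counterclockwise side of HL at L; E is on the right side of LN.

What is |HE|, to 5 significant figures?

42.989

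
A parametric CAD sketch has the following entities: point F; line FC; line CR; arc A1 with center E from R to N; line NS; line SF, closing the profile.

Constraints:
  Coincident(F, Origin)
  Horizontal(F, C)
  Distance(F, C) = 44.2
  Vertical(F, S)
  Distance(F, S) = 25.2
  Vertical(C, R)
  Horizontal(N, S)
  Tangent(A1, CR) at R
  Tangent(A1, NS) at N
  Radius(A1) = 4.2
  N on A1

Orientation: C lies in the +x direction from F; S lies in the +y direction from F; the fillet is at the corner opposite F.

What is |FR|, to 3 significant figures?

48.9

F is at the origin; FC is horizontal with |FC| = 44.2 and C on the +x side, so C = (44.2, 0.00). FS is vertical with |FS| = 25.2 and S on the +y side, so S = (0.00, 25.2). The virtual corner opposite F is at (44.2, 25.2). Since A1 is tangent to CR there, ER ⟂ CR and since A1 is tangent to NS there, EN ⟂ NS, with radius 4.2, so the center E sits 4.2 in from both sides at E = (40.0, 21.0). That places the tangent points at R = (44.2, 21.0) on CR and N = (40.0, 25.2) on NS. Then |FR| = |R − F| = 48.9.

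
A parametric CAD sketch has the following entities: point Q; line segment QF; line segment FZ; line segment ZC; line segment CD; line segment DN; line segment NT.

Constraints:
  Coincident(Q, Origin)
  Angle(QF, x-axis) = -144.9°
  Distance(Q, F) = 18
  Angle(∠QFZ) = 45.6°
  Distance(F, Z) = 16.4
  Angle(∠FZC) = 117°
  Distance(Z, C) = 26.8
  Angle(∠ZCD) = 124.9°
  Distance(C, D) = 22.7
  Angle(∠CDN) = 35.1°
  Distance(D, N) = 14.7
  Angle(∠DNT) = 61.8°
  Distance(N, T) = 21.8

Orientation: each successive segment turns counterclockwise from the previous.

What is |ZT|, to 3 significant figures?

42.2

Q is at the origin; QF runs at -144.9° with length 18.0, so F = (-14.7, -10.4). ∠QFZ = 45.6° gives FZ at -10.5° from the x-axis; with |FZ| = 16.4, Z = (1.40, -13.3). ∠FZC = 117.0° gives ZC at 52.5° from the x-axis; with |ZC| = 26.8, C = (17.7, 7.92). ∠ZCD = 124.9° gives CD at 108° from the x-axis; with |CD| = 22.7, D = (10.8, 29.6). ∠CDN = 35.1° gives DN at -108° from the x-axis; with |DN| = 14.7, N = (6.43, 15.5). ∠DNT = 61.8° gives NT at 10.7° from the x-axis; with |NT| = 21.8, T = (27.9, 19.6). Then |ZT| = |T − Z| = 42.2.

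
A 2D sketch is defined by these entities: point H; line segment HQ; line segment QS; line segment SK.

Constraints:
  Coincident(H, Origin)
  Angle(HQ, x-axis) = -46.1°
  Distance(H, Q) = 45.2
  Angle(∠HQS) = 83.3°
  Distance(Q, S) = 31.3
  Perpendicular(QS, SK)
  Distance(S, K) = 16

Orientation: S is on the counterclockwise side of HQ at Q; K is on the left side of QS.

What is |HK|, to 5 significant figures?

38.886

H is at the origin; HQ runs at -46.1° with length 45.2, so Q = 45.2·(cos -46.1°, sin -46.1°) = (31.342, -32.569). ∠HQS = 83.3°, so QS runs at -46.1° + (180° − 83.3°) = 50.600° from the x-axis; with |QS| = 31.3, S = Q + 31.3·(cos 50.600°, sin 50.600°) = (51.209, -8.3823). QS ⟂ SK; with |SK| = 16.0 on the left of QS, K = S + 16.0·(-0.77273, 0.63473) = (38.845, 1.7733). Then |HK| = |K − H| = 38.886.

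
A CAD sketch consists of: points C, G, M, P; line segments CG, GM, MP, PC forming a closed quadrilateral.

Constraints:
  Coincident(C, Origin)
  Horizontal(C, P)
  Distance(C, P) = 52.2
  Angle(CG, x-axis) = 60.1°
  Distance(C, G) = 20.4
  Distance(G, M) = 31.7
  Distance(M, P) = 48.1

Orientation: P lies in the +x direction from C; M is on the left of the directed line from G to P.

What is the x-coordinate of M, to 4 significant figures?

29.81

Checks: |GM| = 31.70 ✓; |MP| = 48.10 ✓.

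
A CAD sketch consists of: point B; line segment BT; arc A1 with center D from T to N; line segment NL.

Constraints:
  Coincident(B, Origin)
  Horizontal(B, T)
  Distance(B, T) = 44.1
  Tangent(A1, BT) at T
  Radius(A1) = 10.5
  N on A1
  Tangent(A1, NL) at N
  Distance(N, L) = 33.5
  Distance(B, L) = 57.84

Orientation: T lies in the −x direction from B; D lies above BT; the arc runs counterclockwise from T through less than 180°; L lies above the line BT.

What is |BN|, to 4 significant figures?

35.53

Checks: |DN| = 10.50 ✓; ∠(DN, NL) = 90.00° ✓; |NL| = 33.50 ✓; |BL| = 57.84 ✓.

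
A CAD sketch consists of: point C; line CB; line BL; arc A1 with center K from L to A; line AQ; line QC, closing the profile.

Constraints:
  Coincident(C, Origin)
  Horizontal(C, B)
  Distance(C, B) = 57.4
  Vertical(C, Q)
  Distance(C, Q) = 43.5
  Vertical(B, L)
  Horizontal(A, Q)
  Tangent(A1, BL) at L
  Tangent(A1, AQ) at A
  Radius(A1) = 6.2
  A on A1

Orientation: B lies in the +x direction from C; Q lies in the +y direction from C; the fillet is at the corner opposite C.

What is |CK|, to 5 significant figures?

63.346

C is at the origin; CB is horizontal with |CB| = 57.4 and B on the +x side, so B = (57.400, 0.0000). CQ is vertical with |CQ| = 43.5 and Q on the +y side, so Q = (0.0000, 43.500). The virtual corner opposite C is at (57.400, 43.500). A1 meets BL tangentially, so KL is at right angles to BL and tangency of A1 to AQ means the radius KA is perpendicular to AQ, with radius 6.2, so the center K sits 6.2 in from both sides at K = (51.200, 37.300). Then |CK| = |K − C| = 63.346.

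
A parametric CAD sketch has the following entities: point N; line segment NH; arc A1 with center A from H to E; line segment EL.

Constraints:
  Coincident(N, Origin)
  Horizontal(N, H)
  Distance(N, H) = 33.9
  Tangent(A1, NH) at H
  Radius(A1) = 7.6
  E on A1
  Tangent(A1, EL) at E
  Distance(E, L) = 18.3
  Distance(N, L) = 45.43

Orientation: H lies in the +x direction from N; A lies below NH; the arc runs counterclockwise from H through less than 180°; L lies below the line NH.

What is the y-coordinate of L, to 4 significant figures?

-27.26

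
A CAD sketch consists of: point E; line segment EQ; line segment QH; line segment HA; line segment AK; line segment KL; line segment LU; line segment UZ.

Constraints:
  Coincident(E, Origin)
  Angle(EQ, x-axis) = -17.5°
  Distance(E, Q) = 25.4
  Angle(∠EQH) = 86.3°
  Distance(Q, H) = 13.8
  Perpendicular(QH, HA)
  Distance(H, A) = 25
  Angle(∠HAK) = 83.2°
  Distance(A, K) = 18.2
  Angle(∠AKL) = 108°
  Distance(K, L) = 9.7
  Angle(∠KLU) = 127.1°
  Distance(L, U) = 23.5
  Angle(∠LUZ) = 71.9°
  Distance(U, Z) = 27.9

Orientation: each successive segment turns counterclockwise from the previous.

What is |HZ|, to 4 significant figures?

22.14

∠KLU = 127.1° gives LU at 27.90° from the x-axis; with |LU| = 23.5, U = (30.58, 0.5597). ∠LUZ = 71.9° gives UZ at 136.0° from the x-axis; with |UZ| = 27.9, Z = (10.51, 19.94). Then |HZ| = |Z − H| = 22.14.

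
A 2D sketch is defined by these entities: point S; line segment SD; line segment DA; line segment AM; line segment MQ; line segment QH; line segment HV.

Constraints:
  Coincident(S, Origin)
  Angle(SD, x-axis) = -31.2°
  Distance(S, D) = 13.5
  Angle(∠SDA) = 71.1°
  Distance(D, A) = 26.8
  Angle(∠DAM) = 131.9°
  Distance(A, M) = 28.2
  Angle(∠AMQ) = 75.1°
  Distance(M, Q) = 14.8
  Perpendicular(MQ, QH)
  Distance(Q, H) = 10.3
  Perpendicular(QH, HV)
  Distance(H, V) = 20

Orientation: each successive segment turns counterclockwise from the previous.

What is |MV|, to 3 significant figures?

11.5

S is at the origin; SD runs at -31.2° with length 13.5, so D = (11.5, -6.99). ∠SDA = 71.1° gives DA at 77.7° from the x-axis; with |DA| = 26.8, A = (17.3, 19.2). ∠DAM = 131.9° gives AM at 126° from the x-axis; with |AM| = 28.2, M = (0.761, 42.1). ∠AMQ = 75.1° gives MQ at -129° from the x-axis; with |MQ| = 14.8, Q = (-8.61, 30.6). The perpendicularity gives QH at right angles to MQ, so QH runs at -39.3°; with |QH| = 10.3, H = (-0.643, 24.1). QH is perpendicular to HV, so HV runs at 50.7°; with |HV| = 20.0, V = (12.0, 39.6). Then |MV| = |V − M| = 11.5.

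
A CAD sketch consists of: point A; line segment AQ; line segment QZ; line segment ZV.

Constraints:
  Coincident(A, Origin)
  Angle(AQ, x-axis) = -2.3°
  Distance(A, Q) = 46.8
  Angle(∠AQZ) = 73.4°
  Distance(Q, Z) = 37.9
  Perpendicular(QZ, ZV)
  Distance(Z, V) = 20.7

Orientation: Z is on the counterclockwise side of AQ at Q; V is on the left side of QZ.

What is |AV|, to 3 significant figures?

34.4

∠AQZ = 73.4°, so QZ runs at -2.3° + (180° − 73.4°) = 104° from the x-axis; with |QZ| = 37.9, Z = Q + 37.9·(cos 104°, sin 104°) = (37.4, 34.8). The perpendicularity gives ZV at right angles to QZ; with |ZV| = 20.7 on the left of QZ, V = Z + 20.7·(-0.969, -0.247) = (17.3, 29.7). Then |AV| = |V − A| = 34.4.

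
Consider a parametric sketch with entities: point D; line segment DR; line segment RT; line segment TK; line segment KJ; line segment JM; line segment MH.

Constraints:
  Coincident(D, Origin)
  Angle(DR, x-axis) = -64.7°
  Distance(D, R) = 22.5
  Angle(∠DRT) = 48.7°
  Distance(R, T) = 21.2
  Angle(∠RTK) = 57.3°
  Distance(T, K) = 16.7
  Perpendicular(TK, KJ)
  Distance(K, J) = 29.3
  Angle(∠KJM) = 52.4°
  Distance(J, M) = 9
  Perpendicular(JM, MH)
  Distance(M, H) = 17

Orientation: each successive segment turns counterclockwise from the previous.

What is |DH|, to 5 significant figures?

14.312

D is at the origin; DR runs at -64.7° with length 22.5, so R = (9.6156, -20.342). ∠DRT = 48.7° gives RT at 66.600° from the x-axis; with |RT| = 21.2, T = (18.035, -0.88546). ∠RTK = 57.3° gives TK at -170.70° from the x-axis; with |TK| = 16.7, K = (1.5546, -3.5842). The perpendicularity gives KJ at right angles to TK, so KJ runs at -80.700°; with |KJ| = 29.3, J = (6.2896, -32.499). ∠KJM = 52.4° gives JM at 46.900° from the x-axis; with |JM| = 9.0, M = (12.439, -25.928). JM ⟂ MH, so MH runs at 136.90°; with |MH| = 17.0, H = (0.026294, -14.312). Then |DH| = |H − D| = 14.312.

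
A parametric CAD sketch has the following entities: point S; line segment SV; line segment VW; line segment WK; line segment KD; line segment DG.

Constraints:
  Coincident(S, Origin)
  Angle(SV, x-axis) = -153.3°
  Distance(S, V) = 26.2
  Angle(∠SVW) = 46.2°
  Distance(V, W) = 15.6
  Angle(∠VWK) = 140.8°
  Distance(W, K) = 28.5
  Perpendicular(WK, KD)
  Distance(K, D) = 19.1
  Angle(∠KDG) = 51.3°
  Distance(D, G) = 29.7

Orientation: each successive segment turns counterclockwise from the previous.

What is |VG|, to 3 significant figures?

19.8

S is at the origin; SV runs at -153.3° with length 26.2, so V = (-23.4, -11.8). ∠SVW = 46.2° gives VW at -19.5° from the x-axis; with |VW| = 15.6, W = (-8.70, -17.0). ∠VWK = 140.8° gives WK at 19.7° from the x-axis; with |WK| = 28.5, K = (18.1, -7.37). WK ⟂ KD, so KD runs at 110°; with |KD| = 19.1, D = (11.7, 10.6). ∠KDG = 51.3° gives DG at -122° from the x-axis; with |DG| = 29.7, G = (-3.87, -14.7). Then |VG| = |G − V| = 19.8.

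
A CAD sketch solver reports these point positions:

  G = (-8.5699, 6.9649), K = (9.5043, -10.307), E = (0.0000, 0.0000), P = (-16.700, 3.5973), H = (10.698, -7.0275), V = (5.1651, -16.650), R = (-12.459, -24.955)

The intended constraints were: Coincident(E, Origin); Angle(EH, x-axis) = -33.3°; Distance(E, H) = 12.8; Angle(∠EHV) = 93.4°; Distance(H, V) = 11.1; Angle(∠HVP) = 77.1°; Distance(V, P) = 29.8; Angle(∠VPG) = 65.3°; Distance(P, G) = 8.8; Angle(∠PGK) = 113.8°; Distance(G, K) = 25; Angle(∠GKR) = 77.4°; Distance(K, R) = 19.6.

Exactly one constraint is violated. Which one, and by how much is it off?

Distance(K, R) = 19.6 — off by 6.80.

E = (0.00, 0.00) ✓; EH at -33.30° ✓; |EH| = 12.80 ✓; ∠EHV = 93.40° ✓; |HV| = 11.10 ✓; ∠HVP = 77.10° ✓; |VP| = 29.80 ✓; ∠VPG = 65.30° ✓; |PG| = 8.800 ✓; ∠PGK = 113.8° ✓; |GK| = 25.00 ✓; ∠GKR = 77.40° ✓; |KR| = 26.40 ✗.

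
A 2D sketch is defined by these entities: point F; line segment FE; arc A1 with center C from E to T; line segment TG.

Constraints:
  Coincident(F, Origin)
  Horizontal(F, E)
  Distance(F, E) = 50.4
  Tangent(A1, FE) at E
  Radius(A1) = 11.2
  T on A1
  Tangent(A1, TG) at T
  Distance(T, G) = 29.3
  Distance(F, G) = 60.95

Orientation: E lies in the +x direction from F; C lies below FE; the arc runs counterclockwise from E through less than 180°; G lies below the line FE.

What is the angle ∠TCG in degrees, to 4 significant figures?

69.08°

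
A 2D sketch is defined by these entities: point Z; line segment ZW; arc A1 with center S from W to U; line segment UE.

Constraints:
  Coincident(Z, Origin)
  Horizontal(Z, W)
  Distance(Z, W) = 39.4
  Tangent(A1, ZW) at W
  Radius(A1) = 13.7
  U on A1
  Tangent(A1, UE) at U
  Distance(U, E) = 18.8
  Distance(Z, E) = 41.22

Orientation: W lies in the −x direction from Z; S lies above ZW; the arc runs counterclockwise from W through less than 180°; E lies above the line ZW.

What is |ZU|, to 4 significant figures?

29.06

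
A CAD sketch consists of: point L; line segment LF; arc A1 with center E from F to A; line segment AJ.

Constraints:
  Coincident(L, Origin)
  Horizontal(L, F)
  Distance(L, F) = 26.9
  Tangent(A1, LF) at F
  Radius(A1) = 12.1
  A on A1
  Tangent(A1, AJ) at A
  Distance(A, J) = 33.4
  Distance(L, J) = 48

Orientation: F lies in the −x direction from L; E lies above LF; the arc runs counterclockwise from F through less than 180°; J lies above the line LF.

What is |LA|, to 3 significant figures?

19.2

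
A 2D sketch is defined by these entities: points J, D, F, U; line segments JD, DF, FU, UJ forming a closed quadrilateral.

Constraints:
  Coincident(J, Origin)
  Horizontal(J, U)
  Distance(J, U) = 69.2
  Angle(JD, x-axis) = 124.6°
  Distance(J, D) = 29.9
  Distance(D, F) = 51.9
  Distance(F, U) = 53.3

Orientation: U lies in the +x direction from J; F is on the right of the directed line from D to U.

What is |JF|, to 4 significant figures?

22.58

J is at the origin; J and U share the same y with |JU| = 69.2 and U in +x, so U = (69.2, 0). JD runs at 124.6° with |JD| = 29.9, so D = (-16.98, 24.61). F is determined by |DF| = 51.9 and |FU| = 53.3 together: it lies at the intersection of circle(D, 51.9) and circle(U, 53.3). With |DU| = 89.62, the foot of the radical line on DU is 43.99 from D and the perpendicular offset is √(51.9² − 43.99²) = 27.54. Taking the right-of-DU solution: F = (17.76, -13.95).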